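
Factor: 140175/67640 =315/152= 2^( - 3 )*3^2 * 5^1*7^1*19^( - 1 )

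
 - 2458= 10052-12510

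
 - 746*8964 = -6687144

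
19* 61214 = 1163066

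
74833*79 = 5911807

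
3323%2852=471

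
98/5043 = 98/5043= 0.02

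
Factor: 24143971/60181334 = 2^(- 1)*24143971^1*30090667^( - 1)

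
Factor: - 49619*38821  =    -  29^2*59^1*38821^1=-1926259199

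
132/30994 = 66/15497 = 0.00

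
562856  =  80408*7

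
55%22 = 11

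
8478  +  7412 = 15890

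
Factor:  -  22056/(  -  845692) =5514/211423 = 2^1* 3^1*113^ ( - 1)*919^1 * 1871^( - 1) 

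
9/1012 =9/1012 = 0.01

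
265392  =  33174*8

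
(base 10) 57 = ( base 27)23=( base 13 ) 45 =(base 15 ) 3c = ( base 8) 71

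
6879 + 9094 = 15973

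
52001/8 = 52001/8 = 6500.12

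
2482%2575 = 2482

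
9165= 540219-531054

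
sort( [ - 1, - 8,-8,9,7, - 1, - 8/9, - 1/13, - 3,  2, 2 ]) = [ - 8, - 8 , - 3,  -  1, - 1 , - 8/9, - 1/13,2,2,7, 9] 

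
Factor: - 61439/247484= - 2^( - 2)*7^1*67^1*131^1*61871^( - 1)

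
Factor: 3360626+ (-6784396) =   -  3423770 = - 2^1*5^1*7^1*59^1*829^1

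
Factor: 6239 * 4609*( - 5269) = -11^2 *17^1*367^1*419^1*479^1 = - 151512998219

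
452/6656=113/1664 = 0.07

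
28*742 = 20776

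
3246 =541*6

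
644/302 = 2 + 20/151=2.13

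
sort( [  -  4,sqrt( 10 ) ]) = [-4 , sqrt(10)]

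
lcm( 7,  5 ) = 35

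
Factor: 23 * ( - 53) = -1219 = - 23^1 * 53^1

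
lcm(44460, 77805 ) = 311220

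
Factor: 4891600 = 2^4*5^2*7^1*1747^1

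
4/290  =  2/145 = 0.01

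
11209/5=11209/5 = 2241.80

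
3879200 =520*7460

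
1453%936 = 517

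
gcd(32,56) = 8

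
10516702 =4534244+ 5982458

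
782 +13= 795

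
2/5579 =2/5579 = 0.00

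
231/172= 1 + 59/172  =  1.34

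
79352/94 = 39676/47 = 844.17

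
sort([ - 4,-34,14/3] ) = [ - 34, - 4,14/3 ] 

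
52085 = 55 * 947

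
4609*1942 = 8950678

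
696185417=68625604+627559813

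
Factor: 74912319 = 3^2*17^1*421^1* 1163^1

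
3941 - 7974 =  - 4033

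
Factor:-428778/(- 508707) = 2^1*3^( - 1 )*7^1*41^1*227^ ( - 1) = 574/681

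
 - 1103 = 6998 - 8101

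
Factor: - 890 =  - 2^1*5^1 * 89^1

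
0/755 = 0  =  0.00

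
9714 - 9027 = 687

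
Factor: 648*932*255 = 154003680 =2^5*3^5*5^1*17^1*233^1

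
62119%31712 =30407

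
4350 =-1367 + 5717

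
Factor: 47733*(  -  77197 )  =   - 3^1*7^1 *17^1*19^1*239^1  *  2273^1 =- 3684844401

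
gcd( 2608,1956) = 652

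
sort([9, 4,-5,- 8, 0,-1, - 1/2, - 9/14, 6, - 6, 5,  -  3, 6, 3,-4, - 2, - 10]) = [ - 10,-8,-6, - 5,-4, -3, - 2,- 1,-9/14,-1/2, 0 , 3, 4, 5,6,6, 9]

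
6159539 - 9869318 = -3709779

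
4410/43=102 + 24/43 = 102.56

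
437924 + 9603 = 447527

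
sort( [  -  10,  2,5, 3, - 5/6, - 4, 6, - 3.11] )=[  -  10, - 4, - 3.11,-5/6,  2, 3, 5, 6] 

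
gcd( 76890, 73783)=1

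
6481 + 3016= 9497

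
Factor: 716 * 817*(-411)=- 240423492 = - 2^2*3^1*19^1*43^1 * 137^1*179^1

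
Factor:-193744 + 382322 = 2^1*13^1*7253^1 = 188578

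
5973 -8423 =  - 2450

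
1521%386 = 363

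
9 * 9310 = 83790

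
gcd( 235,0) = 235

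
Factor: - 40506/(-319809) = 2^1*7^ (-1)*43^1*97^(-1) =86/679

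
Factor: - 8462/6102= -3^( - 3)*113^( - 1)*4231^1 = -  4231/3051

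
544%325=219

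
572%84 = 68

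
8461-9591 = - 1130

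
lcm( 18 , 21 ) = 126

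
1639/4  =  1639/4 = 409.75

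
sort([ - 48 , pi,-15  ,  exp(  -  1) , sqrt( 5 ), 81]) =[ - 48, - 15, exp( - 1 ), sqrt( 5), pi,81 ] 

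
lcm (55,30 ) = 330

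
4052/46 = 88+2/23 = 88.09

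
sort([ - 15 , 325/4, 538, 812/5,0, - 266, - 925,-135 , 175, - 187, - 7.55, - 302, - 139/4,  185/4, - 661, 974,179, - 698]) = [ - 925,-698, - 661,  -  302, -266, - 187, - 135, -139/4,-15, - 7.55,0, 185/4,325/4, 812/5, 175, 179, 538,974] 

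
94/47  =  2 = 2.00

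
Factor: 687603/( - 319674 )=-2^( - 1 )*7^1*137^1*239^1*53279^(  -  1 )= - 229201/106558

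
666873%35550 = 26973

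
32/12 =8/3 = 2.67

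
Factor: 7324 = 2^2*1831^1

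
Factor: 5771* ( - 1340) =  - 7733140 = -2^2*5^1*29^1*67^1 * 199^1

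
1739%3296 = 1739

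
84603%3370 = 353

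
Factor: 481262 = 2^1* 240631^1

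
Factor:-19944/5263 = - 2^3*3^2* 19^( - 1) = - 72/19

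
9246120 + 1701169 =10947289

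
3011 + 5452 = 8463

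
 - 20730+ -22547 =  - 43277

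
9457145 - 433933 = 9023212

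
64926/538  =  32463/269 = 120.68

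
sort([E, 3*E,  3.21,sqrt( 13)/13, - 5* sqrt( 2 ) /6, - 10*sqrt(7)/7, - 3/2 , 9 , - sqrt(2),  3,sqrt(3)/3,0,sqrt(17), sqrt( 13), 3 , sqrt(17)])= [ - 10*sqrt(7 ) /7, - 3/2, - sqrt( 2), - 5*sqrt(2 ) /6,0,sqrt (13 ) /13,  sqrt( 3)/3,  E, 3,  3 , 3.21,sqrt( 13 ),sqrt( 17 ),  sqrt ( 17 ),  3*E,9] 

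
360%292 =68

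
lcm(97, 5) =485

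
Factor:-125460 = - 2^2*3^2*5^1 * 17^1*41^1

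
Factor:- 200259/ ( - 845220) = 66753/281740 = 2^( - 2 )*3^2*5^( - 1 )*7417^1*14087^( - 1)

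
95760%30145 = 5325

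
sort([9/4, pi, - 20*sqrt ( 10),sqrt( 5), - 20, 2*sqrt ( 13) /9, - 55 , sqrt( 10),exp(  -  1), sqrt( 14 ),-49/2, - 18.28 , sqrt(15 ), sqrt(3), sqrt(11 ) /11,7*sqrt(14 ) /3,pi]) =[ - 20 * sqrt( 10), - 55, - 49/2, - 20, - 18.28,  sqrt (11 )/11, exp(-1 ),2*sqrt( 13)/9, sqrt(3 ),sqrt( 5), 9/4 , pi, pi, sqrt( 10) , sqrt(14),sqrt( 15),  7*sqrt(14)/3]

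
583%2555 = 583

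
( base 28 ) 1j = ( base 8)57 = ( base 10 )47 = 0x2F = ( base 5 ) 142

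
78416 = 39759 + 38657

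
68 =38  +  30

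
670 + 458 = 1128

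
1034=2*517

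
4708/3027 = 4708/3027=1.56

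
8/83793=8/83793 = 0.00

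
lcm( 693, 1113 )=36729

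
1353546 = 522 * 2593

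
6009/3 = 2003 = 2003.00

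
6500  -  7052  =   - 552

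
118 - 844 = -726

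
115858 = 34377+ 81481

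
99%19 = 4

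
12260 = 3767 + 8493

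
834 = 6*139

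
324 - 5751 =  - 5427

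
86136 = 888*97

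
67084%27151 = 12782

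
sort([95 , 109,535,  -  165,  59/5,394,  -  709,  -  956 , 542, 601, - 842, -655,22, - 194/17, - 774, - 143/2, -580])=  [ - 956, - 842,  -  774 , - 709, - 655,  -  580, -165, - 143/2, - 194/17,59/5, 22, 95 , 109, 394,535,542,601]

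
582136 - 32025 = 550111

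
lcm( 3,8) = 24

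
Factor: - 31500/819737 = -2^2 * 3^2*5^3 * 7^1*819737^(-1)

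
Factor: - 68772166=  - 2^1*29^1*353^1 * 3359^1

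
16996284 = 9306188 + 7690096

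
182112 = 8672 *21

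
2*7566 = 15132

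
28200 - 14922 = 13278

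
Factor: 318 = 2^1*3^1*53^1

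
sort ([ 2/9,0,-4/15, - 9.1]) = [- 9.1, - 4/15 , 0, 2/9 ] 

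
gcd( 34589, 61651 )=1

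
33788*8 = 270304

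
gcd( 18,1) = 1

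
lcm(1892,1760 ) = 75680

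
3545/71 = 3545/71 = 49.93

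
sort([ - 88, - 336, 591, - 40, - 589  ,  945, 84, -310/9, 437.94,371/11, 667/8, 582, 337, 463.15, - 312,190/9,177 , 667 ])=[-589, - 336, - 312, - 88, - 40, - 310/9, 190/9,371/11,667/8, 84, 177, 337, 437.94, 463.15, 582, 591,667, 945]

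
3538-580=2958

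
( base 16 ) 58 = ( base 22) 40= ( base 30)2s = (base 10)88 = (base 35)2I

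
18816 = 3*6272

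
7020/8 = 877+1/2 = 877.50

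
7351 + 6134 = 13485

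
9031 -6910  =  2121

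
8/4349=8/4349 = 0.00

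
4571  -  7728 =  - 3157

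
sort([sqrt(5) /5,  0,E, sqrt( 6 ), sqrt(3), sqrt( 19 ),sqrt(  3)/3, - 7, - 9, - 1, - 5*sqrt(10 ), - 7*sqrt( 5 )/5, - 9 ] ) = [ - 5 * sqrt(10), - 9,  -  9, - 7, - 7*sqrt( 5) /5, - 1,0, sqrt( 5)/5, sqrt(3 )/3,sqrt( 3 ),sqrt(6 ), E,sqrt(19 )] 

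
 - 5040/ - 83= 60 + 60/83 = 60.72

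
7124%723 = 617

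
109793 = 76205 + 33588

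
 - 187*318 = -59466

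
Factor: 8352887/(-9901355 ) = -5^ ( - 1)*23^1 * 47^1*73^( - 1)* 7727^1 *27127^(-1) 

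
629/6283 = 629/6283 = 0.10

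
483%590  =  483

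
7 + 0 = 7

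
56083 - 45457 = 10626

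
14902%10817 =4085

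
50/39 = 50/39 = 1.28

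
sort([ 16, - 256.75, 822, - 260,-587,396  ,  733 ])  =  [  -  587,-260, - 256.75, 16,396,733, 822]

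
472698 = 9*52522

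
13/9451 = 1/727 = 0.00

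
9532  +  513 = 10045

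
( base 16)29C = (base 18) 212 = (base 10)668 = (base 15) 2e8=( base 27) OK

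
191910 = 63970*3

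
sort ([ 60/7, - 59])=[ - 59,60/7 ]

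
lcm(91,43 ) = 3913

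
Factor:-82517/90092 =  - 817/892 =- 2^( - 2)*19^1*43^1*223^( - 1)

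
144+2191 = 2335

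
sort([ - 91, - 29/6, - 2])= [ - 91, - 29/6, - 2 ]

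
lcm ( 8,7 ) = 56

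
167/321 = 167/321=0.52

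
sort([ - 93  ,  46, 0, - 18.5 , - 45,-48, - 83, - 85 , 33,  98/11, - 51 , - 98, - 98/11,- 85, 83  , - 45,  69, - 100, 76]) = [ - 100, - 98, - 93, - 85, - 85, - 83,-51, - 48, -45, - 45,-18.5, - 98/11 , 0, 98/11, 33, 46,69,76, 83 ] 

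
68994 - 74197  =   - 5203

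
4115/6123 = 4115/6123 = 0.67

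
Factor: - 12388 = -2^2*19^1*163^1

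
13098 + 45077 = 58175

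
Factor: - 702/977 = - 2^1 * 3^3*13^1*977^( - 1 ) 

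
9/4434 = 3/1478  =  0.00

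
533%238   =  57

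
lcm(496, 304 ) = 9424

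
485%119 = 9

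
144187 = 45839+98348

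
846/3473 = 846/3473 =0.24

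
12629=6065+6564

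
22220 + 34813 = 57033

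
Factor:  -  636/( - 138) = 2^1*23^(  -  1 )*53^1 = 106/23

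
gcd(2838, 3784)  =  946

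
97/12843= 97/12843=0.01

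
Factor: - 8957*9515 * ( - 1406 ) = 119827552130 =2^1*5^1 * 11^1*  13^2 * 19^1*37^1*53^1*  173^1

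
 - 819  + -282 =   -  1101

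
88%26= 10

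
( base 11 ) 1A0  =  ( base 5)1411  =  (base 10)231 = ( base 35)6l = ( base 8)347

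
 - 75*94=  -  7050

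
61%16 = 13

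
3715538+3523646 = 7239184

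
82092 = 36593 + 45499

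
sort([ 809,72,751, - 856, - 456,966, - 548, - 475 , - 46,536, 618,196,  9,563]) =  [ - 856, - 548, - 475, - 456, - 46,9,  72,196,536,563 , 618,751,809,966 ]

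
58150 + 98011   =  156161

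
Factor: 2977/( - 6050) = - 2^( - 1)*5^( - 2) * 11^( - 2)*13^1*229^1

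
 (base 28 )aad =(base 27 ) B46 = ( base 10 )8133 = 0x1FC5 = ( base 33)7FF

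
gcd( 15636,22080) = 12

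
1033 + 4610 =5643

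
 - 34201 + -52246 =-86447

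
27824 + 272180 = 300004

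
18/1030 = 9/515 = 0.02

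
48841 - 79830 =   -  30989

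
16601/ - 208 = - 80 +3/16=- 79.81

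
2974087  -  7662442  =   -4688355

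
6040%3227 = 2813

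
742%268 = 206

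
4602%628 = 206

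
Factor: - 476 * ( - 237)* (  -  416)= - 2^7 * 3^1*7^1 * 13^1 * 17^1*79^1 = -46929792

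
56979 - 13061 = 43918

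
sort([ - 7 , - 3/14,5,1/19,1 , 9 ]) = [-7, - 3/14 , 1/19,1,5,9] 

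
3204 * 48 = 153792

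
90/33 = 30/11  =  2.73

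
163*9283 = 1513129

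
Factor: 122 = 2^1*61^1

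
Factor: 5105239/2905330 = 2^(  -  1)*5^( - 1)*191^1 * 26729^1*290533^ ( - 1 )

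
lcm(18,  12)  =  36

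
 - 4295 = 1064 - 5359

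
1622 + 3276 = 4898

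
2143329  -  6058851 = -3915522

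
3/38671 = 3/38671 = 0.00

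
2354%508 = 322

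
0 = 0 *5616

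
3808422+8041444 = 11849866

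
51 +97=148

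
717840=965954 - 248114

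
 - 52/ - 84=13/21 = 0.62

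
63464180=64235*988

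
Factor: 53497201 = 2089^1*25609^1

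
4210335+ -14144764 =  - 9934429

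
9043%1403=625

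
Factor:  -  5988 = -2^2 * 3^1 * 499^1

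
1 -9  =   - 8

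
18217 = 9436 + 8781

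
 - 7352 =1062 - 8414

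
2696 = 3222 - 526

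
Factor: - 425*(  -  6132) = 2606100 = 2^2*3^1 * 5^2*7^1* 17^1 * 73^1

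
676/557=1 + 119/557 = 1.21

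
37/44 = 37/44= 0.84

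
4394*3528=15502032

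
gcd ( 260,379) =1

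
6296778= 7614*827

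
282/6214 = 141/3107 = 0.05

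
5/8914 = 5/8914 = 0.00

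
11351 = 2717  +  8634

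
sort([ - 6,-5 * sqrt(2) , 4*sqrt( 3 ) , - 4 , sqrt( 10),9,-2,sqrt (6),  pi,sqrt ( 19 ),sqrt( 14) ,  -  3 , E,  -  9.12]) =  [ - 9.12, - 5*  sqrt(2), - 6, - 4, - 3, - 2,  sqrt( 6), E,  pi, sqrt(10 ),sqrt(14) , sqrt( 19), 4*sqrt( 3),9]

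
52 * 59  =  3068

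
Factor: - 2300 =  - 2^2 * 5^2*23^1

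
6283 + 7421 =13704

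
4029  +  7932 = 11961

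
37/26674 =37/26674 = 0.00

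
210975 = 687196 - 476221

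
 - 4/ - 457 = 4/457=0.01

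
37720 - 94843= - 57123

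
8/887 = 8/887 = 0.01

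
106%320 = 106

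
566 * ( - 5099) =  - 2886034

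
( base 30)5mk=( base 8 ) 12074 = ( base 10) 5180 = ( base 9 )7085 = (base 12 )2bb8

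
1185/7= 169+2/7 = 169.29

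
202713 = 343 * 591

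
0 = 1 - 1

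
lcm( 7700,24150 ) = 531300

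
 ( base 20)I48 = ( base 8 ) 16170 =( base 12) 4274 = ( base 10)7288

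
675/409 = 675/409 =1.65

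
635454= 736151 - 100697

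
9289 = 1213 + 8076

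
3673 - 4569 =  - 896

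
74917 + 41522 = 116439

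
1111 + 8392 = 9503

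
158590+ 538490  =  697080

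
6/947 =6/947  =  0.01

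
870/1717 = 870/1717= 0.51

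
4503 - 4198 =305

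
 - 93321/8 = -93321/8 = - 11665.12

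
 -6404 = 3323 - 9727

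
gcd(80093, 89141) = 13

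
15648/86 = 181 +41/43 = 181.95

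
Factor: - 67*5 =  - 5^1*67^1  =  -335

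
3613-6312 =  - 2699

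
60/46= 1  +  7/23 = 1.30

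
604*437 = 263948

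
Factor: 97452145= 5^1*7^1 * 2784347^1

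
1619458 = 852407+767051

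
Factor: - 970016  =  -2^5*30313^1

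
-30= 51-81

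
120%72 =48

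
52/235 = 52/235 = 0.22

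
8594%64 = 18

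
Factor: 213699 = 3^1* 71233^1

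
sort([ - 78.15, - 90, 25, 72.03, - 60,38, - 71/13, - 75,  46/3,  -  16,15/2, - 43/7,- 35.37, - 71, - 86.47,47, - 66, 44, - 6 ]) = [-90, - 86.47, - 78.15, - 75, - 71, - 66, - 60,  -  35.37,  -  16 ,  -  43/7,-6 , - 71/13,15/2, 46/3, 25,38 , 44,47, 72.03]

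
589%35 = 29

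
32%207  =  32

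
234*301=70434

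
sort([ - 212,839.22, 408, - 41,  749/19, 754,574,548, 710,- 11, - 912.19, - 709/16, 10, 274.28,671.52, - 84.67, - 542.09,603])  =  [ - 912.19, - 542.09, -212, - 84.67,-709/16, - 41,- 11,10,749/19  ,  274.28, 408,548,574,603,671.52,710 , 754,839.22]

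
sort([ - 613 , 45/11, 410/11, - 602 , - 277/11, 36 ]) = [ - 613, - 602, - 277/11, 45/11,  36, 410/11 ]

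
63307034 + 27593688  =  90900722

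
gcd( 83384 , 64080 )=8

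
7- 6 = 1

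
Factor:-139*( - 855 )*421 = 3^2 * 5^1*19^1*139^1  *  421^1 =50033745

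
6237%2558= 1121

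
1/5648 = 1/5648=0.00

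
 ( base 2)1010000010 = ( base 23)14l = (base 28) mq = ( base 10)642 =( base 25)10H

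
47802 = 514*93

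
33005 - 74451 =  - 41446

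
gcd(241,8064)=1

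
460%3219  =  460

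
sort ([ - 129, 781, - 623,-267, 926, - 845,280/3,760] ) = [ - 845,- 623, - 267, - 129, 280/3, 760,781,  926 ] 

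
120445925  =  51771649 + 68674276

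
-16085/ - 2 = 16085/2 = 8042.50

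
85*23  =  1955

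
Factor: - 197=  - 197^1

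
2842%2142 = 700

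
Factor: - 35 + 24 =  - 11^1 = - 11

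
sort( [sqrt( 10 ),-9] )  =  [ - 9 , sqrt( 10) ]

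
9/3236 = 9/3236 = 0.00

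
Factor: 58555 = 5^1*7^2*239^1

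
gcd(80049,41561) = 1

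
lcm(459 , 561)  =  5049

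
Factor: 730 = 2^1*5^1 * 73^1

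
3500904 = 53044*66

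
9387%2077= 1079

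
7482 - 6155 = 1327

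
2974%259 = 125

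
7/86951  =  7/86951=0.00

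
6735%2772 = 1191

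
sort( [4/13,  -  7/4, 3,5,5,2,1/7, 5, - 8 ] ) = [ - 8, - 7/4,  1/7,4/13, 2, 3,5,5,5 ] 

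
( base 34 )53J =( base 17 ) 1372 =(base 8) 13415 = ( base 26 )8ip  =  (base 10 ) 5901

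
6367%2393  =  1581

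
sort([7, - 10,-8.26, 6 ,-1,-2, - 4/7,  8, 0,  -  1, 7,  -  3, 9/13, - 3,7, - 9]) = [  -  10, - 9 ,  -  8.26, - 3, - 3,- 2, - 1, - 1, - 4/7,0, 9/13,6,7, 7, 7,  8]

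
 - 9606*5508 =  - 52909848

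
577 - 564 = 13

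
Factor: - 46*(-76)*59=2^3*19^1*23^1*59^1 = 206264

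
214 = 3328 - 3114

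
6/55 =6/55 = 0.11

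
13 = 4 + 9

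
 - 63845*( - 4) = 255380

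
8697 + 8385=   17082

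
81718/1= 81718 = 81718.00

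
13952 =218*64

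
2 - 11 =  - 9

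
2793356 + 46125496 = 48918852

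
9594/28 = 4797/14 = 342.64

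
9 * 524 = 4716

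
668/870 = 334/435=0.77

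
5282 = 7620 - 2338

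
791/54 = 14  +  35/54   =  14.65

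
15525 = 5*3105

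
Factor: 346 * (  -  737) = -255002 = - 2^1*11^1 * 67^1* 173^1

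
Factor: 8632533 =3^1*7^1*13^1*103^1*307^1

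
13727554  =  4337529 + 9390025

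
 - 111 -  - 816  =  705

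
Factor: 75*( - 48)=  - 2^4*3^2*5^2 = - 3600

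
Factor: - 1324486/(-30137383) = 2^1*23^( - 1 )*43^1  *83^(-1 )*15401^1*15787^( - 1)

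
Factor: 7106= 2^1*11^1*17^1*19^1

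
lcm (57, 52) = 2964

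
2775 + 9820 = 12595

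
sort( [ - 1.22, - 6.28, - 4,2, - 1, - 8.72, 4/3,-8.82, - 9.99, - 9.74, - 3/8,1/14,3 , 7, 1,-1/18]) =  [ - 9.99, - 9.74, - 8.82,-8.72, - 6.28, - 4 , - 1.22, - 1, - 3/8,  -  1/18, 1/14,  1, 4/3,2,3, 7] 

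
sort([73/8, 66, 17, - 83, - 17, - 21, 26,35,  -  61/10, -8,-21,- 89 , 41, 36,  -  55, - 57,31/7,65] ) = [ -89, - 83, - 57, - 55, - 21  , - 21,  -  17, - 8,-61/10 , 31/7, 73/8,17, 26 , 35,36, 41 , 65 , 66 ]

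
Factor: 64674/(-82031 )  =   - 2^1* 3^2*3593^1*82031^(  -  1)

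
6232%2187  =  1858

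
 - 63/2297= - 1 + 2234/2297 = -0.03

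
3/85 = 3/85   =  0.04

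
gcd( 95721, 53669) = 1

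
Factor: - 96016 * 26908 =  - 2583598528 =- 2^6*7^1*17^1 * 31^2*353^1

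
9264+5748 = 15012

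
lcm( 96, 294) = 4704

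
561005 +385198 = 946203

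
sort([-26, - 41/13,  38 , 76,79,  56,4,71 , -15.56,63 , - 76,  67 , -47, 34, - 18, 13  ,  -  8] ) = [ - 76, - 47, - 26, - 18, - 15.56, - 8, -41/13,4,  13,34,38, 56,  63,67,71,76,79] 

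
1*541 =541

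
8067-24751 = -16684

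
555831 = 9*61759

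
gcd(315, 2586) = 3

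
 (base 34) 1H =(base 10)51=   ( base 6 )123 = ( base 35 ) 1G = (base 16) 33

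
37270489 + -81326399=-44055910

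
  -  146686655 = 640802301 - 787488956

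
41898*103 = 4315494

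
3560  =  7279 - 3719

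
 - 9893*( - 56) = 554008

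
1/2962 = 1/2962 = 0.00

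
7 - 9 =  - 2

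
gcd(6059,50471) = 1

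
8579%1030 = 339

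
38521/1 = 38521= 38521.00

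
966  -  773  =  193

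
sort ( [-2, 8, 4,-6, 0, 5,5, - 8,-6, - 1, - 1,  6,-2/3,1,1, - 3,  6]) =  [ - 8,-6,-6,-3,-2, - 1 , - 1, - 2/3, 0, 1, 1,4, 5, 5,6,  6,8] 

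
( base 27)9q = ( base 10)269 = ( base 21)CH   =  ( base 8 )415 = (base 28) 9H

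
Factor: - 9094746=-2^1*3^1*1515791^1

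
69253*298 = 20637394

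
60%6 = 0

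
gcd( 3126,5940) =6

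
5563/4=1390  +  3/4 = 1390.75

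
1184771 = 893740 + 291031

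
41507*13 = 539591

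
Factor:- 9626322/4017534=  - 37^( - 1)*59^1*71^1 * 383^1*18097^( - 1) = - 1604387/669589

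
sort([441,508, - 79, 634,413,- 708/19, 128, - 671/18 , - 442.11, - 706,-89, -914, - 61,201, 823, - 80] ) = [ - 914, - 706,- 442.11, - 89, - 80, - 79, - 61, - 671/18,- 708/19,128,201, 413,441 , 508, 634, 823 ]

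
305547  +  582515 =888062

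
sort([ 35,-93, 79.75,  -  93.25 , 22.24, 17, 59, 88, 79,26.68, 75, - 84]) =[ - 93.25, - 93,-84, 17 , 22.24, 26.68, 35, 59,  75,79, 79.75,  88 ] 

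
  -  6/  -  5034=1/839 = 0.00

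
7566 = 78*97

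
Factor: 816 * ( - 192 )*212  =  -2^12*3^2 * 17^1*53^1  =  - 33214464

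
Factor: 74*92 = 2^3*23^1 * 37^1=6808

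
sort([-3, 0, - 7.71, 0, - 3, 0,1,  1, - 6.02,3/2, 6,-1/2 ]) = [-7.71,-6.02, - 3, - 3, - 1/2,0,0,  0,1,1, 3/2,6] 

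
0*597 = 0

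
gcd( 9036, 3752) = 4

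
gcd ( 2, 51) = 1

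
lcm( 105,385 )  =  1155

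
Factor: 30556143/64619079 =10185381/21539693 =3^2*7^(-1 )*53^1*131^1*163^1 * 971^(-1 )*3169^( - 1 )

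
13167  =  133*99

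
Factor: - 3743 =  - 19^1*197^1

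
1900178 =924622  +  975556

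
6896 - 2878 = 4018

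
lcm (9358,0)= 0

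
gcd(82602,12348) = 18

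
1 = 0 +1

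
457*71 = 32447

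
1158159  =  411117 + 747042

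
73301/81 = 73301/81  =  904.95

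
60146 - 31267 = 28879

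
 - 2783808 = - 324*8592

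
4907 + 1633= 6540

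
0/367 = 0 = 0.00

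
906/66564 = 151/11094= 0.01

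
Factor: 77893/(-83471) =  - 77893^1*83471^(  -  1 )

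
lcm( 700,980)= 4900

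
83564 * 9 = 752076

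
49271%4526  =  4011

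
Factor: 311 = 311^1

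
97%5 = 2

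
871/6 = 145 + 1/6 = 145.17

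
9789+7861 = 17650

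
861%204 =45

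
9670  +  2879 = 12549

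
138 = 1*138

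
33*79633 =2627889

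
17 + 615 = 632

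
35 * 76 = 2660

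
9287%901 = 277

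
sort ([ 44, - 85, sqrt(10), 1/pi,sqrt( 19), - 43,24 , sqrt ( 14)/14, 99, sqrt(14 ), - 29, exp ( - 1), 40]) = [ - 85, - 43, - 29,sqrt( 14) /14,1/pi, exp( - 1 ),sqrt( 10),sqrt( 14),sqrt (19 ), 24,40, 44,99]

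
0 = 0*43410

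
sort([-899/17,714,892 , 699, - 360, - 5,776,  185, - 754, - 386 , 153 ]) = [ - 754, - 386, - 360, - 899/17,-5  ,  153, 185,  699, 714, 776 , 892] 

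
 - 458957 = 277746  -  736703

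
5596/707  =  7 + 647/707 =7.92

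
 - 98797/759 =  - 98797/759=-130.17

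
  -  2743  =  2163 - 4906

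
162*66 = 10692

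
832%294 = 244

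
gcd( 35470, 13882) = 2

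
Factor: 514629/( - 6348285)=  - 57181/705365 = -5^(-1)*211^1*271^1*141073^( - 1)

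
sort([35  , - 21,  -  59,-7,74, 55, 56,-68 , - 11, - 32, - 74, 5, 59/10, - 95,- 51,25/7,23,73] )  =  [ - 95 , - 74, - 68, - 59, - 51, - 32, - 21,  -  11, - 7 , 25/7, 5,59/10,23,35,55,56,73, 74 ] 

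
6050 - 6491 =  -  441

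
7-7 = 0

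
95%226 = 95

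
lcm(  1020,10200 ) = 10200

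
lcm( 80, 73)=5840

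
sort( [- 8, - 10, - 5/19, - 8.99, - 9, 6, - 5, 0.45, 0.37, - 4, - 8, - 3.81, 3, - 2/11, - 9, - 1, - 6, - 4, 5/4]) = [ - 10 , - 9, - 9, - 8.99, -8, - 8, - 6, - 5,-4, - 4, - 3.81, - 1, - 5/19 , - 2/11, 0.37, 0.45, 5/4, 3, 6]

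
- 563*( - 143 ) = 80509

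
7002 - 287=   6715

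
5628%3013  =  2615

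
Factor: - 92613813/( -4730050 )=2^( - 1) * 3^1 *5^( - 2 ) * 13^(  -  1)* 19^( - 1 )*383^( - 1 )*30871271^1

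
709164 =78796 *9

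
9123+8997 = 18120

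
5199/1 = 5199 = 5199.00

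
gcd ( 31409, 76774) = 1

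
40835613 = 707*57759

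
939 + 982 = 1921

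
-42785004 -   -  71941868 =29156864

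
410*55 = 22550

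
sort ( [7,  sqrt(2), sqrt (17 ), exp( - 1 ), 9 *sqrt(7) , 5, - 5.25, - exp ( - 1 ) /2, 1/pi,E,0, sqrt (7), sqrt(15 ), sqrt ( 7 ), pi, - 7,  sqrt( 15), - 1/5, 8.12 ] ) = [ - 7, - 5.25 ,  -  1/5, - exp(- 1)/2 , 0, 1/pi,exp( - 1) , sqrt(2 ),sqrt ( 7 ) , sqrt(7 ), E, pi, sqrt (15),sqrt(15 ) , sqrt( 17),5,  7,8.12, 9*sqrt( 7) ] 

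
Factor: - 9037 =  - 7^1*1291^1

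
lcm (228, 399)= 1596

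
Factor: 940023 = 3^2*7^1*43^1* 347^1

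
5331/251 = 21+ 60/251 = 21.24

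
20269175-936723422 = -916454247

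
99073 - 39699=59374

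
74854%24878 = 220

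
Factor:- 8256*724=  - 5977344 = - 2^8*3^1*43^1*181^1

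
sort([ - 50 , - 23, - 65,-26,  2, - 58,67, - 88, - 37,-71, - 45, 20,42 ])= [-88,  -  71, - 65, - 58, - 50, - 45, - 37, - 26, - 23,2,20, 42,67] 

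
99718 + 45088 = 144806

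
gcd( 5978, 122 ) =122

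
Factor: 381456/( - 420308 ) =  - 2^2*3^3*7^( - 1 )*17^( - 1 ) = - 108/119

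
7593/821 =9 + 204/821 = 9.25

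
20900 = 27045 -6145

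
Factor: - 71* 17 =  - 17^1* 71^1=- 1207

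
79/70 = 79/70  =  1.13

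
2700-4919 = -2219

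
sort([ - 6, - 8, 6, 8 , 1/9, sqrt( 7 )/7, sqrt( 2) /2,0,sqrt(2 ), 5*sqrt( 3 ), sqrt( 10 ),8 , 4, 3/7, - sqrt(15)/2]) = [ - 8,-6, - sqrt( 15)/2,0, 1/9,sqrt( 7 ) /7,3/7, sqrt(2 )/2, sqrt( 2 ), sqrt( 10),  4, 6, 8, 8, 5 *sqrt(3 )] 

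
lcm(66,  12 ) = 132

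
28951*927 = 26837577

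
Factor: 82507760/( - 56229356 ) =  - 20626940/14057339 = - 2^2*5^1* 79^( - 1) * 107^(  -  1) * 1663^( - 1 )*1031347^1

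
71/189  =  71/189=   0.38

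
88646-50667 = 37979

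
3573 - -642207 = 645780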